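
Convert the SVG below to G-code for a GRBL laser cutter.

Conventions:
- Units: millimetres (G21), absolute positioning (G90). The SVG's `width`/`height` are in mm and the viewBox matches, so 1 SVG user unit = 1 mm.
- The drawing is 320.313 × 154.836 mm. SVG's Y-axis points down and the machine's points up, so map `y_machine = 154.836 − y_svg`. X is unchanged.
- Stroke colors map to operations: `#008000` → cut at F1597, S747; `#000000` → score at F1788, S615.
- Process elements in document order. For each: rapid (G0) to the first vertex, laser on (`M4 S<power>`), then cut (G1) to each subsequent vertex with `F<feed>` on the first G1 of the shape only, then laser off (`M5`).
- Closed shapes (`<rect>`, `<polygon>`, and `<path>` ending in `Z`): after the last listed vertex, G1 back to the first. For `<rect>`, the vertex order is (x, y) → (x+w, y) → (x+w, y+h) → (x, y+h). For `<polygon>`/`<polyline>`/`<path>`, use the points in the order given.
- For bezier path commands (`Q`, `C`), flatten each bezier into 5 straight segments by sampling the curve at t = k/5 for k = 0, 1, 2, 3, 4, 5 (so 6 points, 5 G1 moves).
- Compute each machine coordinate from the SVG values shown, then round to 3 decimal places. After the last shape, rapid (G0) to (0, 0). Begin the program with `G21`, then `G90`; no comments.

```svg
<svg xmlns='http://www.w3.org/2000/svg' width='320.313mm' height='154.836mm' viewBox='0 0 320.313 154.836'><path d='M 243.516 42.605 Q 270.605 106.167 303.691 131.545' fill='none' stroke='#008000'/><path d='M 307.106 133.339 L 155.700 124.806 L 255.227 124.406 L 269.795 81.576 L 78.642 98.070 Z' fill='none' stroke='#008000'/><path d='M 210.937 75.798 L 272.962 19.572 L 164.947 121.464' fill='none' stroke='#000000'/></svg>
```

1 u = 1 mm; y_m = 154.836 − y.

[1] `<path>` quadratic bezier, #008000→cut S747 F1597: (243.516,112.231) → (254.591,88.334) → (266.147,67.491) → (278.182,49.703) → (290.696,34.970) → (303.691,23.291)

[2] `<path>` closed polygon, #008000→cut S747 F1597: (307.106,21.497) → (155.700,30.030) → (255.227,30.430) → (269.795,73.260) → (78.642,56.766) → (307.106,21.497) (closed)

[3] `<path>` open polyline, #000000→score S615 F1788: (210.937,79.038) → (272.962,135.264) → (164.947,33.372)

G21
G90
G0 X243.516 Y112.231
M4 S747
G1 X254.591 Y88.334 F1597
G1 X266.147 Y67.491
G1 X278.182 Y49.703
G1 X290.696 Y34.970
G1 X303.691 Y23.291
M5
G0 X307.106 Y21.497
M4 S747
G1 X155.700 Y30.030 F1597
G1 X255.227 Y30.430
G1 X269.795 Y73.260
G1 X78.642 Y56.766
G1 X307.106 Y21.497
M5
G0 X210.937 Y79.038
M4 S615
G1 X272.962 Y135.264 F1788
G1 X164.947 Y33.372
M5
G0 X0.000 Y0.000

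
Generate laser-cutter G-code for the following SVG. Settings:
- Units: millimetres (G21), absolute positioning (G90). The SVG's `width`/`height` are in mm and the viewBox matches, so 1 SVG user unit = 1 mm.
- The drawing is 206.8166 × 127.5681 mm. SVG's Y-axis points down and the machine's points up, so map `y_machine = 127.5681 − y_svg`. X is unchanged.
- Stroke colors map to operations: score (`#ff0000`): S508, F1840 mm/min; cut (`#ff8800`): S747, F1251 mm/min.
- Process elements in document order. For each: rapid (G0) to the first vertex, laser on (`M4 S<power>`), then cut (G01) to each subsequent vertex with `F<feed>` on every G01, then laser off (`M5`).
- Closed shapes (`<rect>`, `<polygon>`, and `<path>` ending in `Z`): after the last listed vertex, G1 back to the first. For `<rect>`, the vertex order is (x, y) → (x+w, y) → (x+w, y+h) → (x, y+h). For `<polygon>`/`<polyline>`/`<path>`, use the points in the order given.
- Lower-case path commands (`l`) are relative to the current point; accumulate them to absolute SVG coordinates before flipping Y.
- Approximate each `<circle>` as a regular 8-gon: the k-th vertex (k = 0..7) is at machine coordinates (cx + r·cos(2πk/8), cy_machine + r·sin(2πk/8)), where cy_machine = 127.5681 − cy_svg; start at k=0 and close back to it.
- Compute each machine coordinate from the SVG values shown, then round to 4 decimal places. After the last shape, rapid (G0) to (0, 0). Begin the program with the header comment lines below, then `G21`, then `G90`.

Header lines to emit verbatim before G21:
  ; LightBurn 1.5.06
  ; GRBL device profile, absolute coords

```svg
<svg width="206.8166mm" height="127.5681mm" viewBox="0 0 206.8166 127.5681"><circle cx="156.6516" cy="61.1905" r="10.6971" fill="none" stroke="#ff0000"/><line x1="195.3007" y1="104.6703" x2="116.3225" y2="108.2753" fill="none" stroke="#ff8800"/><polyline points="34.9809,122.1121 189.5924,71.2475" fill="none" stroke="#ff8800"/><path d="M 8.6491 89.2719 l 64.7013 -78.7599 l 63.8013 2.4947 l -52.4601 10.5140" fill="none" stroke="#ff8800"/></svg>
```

; LightBurn 1.5.06
; GRBL device profile, absolute coords
G21
G90
G0 X167.3487 Y66.3776
M4 S508
G01 X164.2156 Y73.9416 F1840
G01 X156.6516 Y77.0747 F1840
G01 X149.0876 Y73.9416 F1840
G01 X145.9545 Y66.3776 F1840
G01 X149.0876 Y58.8136 F1840
G01 X156.6516 Y55.6805 F1840
G01 X164.2156 Y58.8136 F1840
G01 X167.3487 Y66.3776 F1840
M5
G0 X195.3007 Y22.8978
M4 S747
G01 X116.3225 Y19.2928 F1251
M5
G0 X34.9809 Y5.4560
M4 S747
G01 X189.5924 Y56.3206 F1251
M5
G0 X8.6491 Y38.2962
M4 S747
G01 X73.3504 Y117.0561 F1251
G01 X137.1517 Y114.5614 F1251
G01 X84.6916 Y104.0474 F1251
M5
G0 X0.0000 Y0.0000

1 u = 1 mm; y_m = 127.5681 − y.

[1] `<circle>` circle, #ff0000→score S508 F1840: (167.3487,66.3776) → (164.2156,73.9416) → (156.6516,77.0747) → (149.0876,73.9416) → (145.9545,66.3776) → (149.0876,58.8136) → (156.6516,55.6805) → (164.2156,58.8136) → (167.3487,66.3776) (closed)

[2] `<line>` line segment, #ff8800→cut S747 F1251: (195.3007,22.8978) → (116.3225,19.2928)

[3] `<polyline>` line segment, #ff8800→cut S747 F1251: (34.9809,5.4560) → (189.5924,56.3206)

[4] `<path>` open polyline, #ff8800→cut S747 F1251: (8.6491,38.2962) → (73.3504,117.0561) → (137.1517,114.5614) → (84.6916,104.0474)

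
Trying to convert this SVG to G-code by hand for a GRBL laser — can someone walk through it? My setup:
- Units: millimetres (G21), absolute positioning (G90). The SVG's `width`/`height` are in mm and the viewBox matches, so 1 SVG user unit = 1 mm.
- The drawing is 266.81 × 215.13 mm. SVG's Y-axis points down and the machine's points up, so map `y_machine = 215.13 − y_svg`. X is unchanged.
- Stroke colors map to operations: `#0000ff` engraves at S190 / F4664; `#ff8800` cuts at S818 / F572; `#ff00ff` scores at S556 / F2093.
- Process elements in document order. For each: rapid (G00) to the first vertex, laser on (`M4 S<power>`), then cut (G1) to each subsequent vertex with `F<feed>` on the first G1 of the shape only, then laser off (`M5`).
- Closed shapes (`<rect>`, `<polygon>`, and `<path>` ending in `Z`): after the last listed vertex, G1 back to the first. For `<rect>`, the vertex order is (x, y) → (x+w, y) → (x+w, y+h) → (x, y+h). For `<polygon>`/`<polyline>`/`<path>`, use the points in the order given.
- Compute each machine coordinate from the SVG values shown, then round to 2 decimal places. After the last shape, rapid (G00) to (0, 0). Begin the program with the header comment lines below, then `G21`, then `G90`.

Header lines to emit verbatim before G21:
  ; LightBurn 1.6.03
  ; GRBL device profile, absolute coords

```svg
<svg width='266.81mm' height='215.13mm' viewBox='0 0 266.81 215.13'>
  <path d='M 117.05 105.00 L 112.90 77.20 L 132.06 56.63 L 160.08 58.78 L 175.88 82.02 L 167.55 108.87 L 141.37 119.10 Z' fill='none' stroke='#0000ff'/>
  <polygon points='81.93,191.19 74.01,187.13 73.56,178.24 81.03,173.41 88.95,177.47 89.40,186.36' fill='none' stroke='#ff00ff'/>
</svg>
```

; LightBurn 1.6.03
; GRBL device profile, absolute coords
G21
G90
G00 X117.05 Y110.13
M4 S190
G1 X112.90 Y137.93 F4664
G1 X132.06 Y158.50
G1 X160.08 Y156.35
G1 X175.88 Y133.11
G1 X167.55 Y106.26
G1 X141.37 Y96.03
G1 X117.05 Y110.13
M5
G00 X81.93 Y23.94
M4 S556
G1 X74.01 Y28.00 F2093
G1 X73.56 Y36.89
G1 X81.03 Y41.72
G1 X88.95 Y37.66
G1 X89.40 Y28.77
G1 X81.93 Y23.94
M5
G00 X0.00 Y0.00

viewBox `0 0 266.81 215.13` with mm width/height → 1 unit = 1 mm. Flip: y_m = 215.13 − y_svg.

**Shape 1** — `<path>` regular polygon, stroke `#0000ff` → engrave (S190, F4664). Machine vertices: (117.05,110.13) → (112.90,137.93) → (132.06,158.50) → (160.08,156.35) → (175.88,133.11) → (167.55,106.26) → (141.37,96.03) → (117.05,110.13). Closed: final G1 returns to the first vertex.

**Shape 2** — `<polygon>` regular polygon, stroke `#ff00ff` → score (S556, F2093). Machine vertices: (81.93,23.94) → (74.01,28.00) → (73.56,36.89) → (81.03,41.72) → (88.95,37.66) → (89.40,28.77) → (81.93,23.94). Closed: final G1 returns to the first vertex.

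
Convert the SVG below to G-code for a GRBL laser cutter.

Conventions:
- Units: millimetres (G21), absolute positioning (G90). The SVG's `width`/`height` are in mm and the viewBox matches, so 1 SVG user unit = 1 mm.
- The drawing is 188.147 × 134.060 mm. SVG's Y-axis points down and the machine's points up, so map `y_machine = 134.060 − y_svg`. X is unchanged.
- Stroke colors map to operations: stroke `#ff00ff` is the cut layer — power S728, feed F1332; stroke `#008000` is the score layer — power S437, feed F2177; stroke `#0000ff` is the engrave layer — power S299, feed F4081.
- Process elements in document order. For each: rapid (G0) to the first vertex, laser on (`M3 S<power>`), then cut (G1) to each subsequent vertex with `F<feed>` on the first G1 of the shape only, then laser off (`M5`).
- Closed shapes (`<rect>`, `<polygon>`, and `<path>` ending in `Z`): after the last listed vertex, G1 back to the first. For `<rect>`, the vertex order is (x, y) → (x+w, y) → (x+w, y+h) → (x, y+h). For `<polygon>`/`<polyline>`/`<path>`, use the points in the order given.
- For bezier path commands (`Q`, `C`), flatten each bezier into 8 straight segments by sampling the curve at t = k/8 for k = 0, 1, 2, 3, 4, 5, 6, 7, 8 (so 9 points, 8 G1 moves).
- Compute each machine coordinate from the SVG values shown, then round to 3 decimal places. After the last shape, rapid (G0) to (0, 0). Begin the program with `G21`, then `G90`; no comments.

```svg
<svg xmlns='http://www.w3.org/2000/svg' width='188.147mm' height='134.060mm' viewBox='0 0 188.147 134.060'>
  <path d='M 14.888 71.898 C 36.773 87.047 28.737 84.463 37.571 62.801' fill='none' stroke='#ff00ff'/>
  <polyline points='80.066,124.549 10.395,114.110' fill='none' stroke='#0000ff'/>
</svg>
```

1 u = 1 mm; y_m = 134.060 − y.

[1] `<path>` cubic bezier, #ff00ff→cut S728 F1332: (14.888,62.162) → (21.784,57.315) → (26.423,54.146) → (29.353,52.671) → (31.124,52.906) → (32.282,54.867) → (33.378,58.569) → (34.958,64.027) → (37.571,71.259)

[2] `<polyline>` line segment, #0000ff→engrave S299 F4081: (80.066,9.511) → (10.395,19.950)

G21
G90
G0 X14.888 Y62.162
M3 S728
G1 X21.784 Y57.315 F1332
G1 X26.423 Y54.146
G1 X29.353 Y52.671
G1 X31.124 Y52.906
G1 X32.282 Y54.867
G1 X33.378 Y58.569
G1 X34.958 Y64.027
G1 X37.571 Y71.259
M5
G0 X80.066 Y9.511
M3 S299
G1 X10.395 Y19.950 F4081
M5
G0 X0.000 Y0.000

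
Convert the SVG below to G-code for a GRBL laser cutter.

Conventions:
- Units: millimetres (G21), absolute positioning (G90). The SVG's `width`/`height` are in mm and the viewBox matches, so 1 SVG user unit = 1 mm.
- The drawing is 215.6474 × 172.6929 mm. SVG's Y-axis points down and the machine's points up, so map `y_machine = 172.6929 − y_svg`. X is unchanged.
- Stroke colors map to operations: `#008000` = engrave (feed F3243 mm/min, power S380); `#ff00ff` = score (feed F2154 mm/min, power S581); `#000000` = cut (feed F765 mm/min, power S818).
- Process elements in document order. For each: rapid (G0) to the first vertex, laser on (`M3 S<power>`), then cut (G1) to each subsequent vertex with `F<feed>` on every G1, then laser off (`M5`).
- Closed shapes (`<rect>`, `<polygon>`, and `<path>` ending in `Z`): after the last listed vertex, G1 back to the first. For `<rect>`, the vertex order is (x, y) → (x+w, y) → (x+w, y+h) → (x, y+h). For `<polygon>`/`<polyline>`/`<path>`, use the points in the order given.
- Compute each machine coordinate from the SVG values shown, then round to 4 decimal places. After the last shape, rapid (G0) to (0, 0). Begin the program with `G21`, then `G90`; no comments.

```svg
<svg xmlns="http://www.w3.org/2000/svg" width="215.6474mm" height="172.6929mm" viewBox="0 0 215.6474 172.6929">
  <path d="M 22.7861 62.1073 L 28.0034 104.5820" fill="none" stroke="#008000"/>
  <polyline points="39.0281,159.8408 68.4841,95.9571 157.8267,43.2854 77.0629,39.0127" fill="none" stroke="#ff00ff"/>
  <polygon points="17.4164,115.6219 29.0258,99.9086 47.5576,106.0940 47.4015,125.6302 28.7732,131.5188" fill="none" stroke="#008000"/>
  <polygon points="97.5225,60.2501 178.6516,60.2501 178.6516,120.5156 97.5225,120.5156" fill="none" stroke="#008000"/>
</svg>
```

viewBox `0 0 215.6474 172.6929` with mm width/height → 1 unit = 1 mm. Flip: y_m = 172.6929 − y_svg.

**Shape 1** — `<path>` line segment, stroke `#008000` → engrave (S380, F3243). Machine vertices: (22.7861,110.5856) → (28.0034,68.1109). Open path.

**Shape 2** — `<polyline>` open polyline, stroke `#ff00ff` → score (S581, F2154). Machine vertices: (39.0281,12.8521) → (68.4841,76.7358) → (157.8267,129.4075) → (77.0629,133.6802). Open path.

**Shape 3** — `<polygon>` regular polygon, stroke `#008000` → engrave (S380, F3243). Machine vertices: (17.4164,57.0710) → (29.0258,72.7843) → (47.5576,66.5989) → (47.4015,47.0627) → (28.7732,41.1741) → (17.4164,57.0710). Closed: final G1 returns to the first vertex.

**Shape 4** — `<polygon>` rectangle, stroke `#008000` → engrave (S380, F3243). Machine vertices: (97.5225,112.4428) → (178.6516,112.4428) → (178.6516,52.1773) → (97.5225,52.1773) → (97.5225,112.4428). Closed: final G1 returns to the first vertex.

G21
G90
G0 X22.7861 Y110.5856
M3 S380
G1 X28.0034 Y68.1109 F3243
M5
G0 X39.0281 Y12.8521
M3 S581
G1 X68.4841 Y76.7358 F2154
G1 X157.8267 Y129.4075 F2154
G1 X77.0629 Y133.6802 F2154
M5
G0 X17.4164 Y57.0710
M3 S380
G1 X29.0258 Y72.7843 F3243
G1 X47.5576 Y66.5989 F3243
G1 X47.4015 Y47.0627 F3243
G1 X28.7732 Y41.1741 F3243
G1 X17.4164 Y57.0710 F3243
M5
G0 X97.5225 Y112.4428
M3 S380
G1 X178.6516 Y112.4428 F3243
G1 X178.6516 Y52.1773 F3243
G1 X97.5225 Y52.1773 F3243
G1 X97.5225 Y112.4428 F3243
M5
G0 X0.0000 Y0.0000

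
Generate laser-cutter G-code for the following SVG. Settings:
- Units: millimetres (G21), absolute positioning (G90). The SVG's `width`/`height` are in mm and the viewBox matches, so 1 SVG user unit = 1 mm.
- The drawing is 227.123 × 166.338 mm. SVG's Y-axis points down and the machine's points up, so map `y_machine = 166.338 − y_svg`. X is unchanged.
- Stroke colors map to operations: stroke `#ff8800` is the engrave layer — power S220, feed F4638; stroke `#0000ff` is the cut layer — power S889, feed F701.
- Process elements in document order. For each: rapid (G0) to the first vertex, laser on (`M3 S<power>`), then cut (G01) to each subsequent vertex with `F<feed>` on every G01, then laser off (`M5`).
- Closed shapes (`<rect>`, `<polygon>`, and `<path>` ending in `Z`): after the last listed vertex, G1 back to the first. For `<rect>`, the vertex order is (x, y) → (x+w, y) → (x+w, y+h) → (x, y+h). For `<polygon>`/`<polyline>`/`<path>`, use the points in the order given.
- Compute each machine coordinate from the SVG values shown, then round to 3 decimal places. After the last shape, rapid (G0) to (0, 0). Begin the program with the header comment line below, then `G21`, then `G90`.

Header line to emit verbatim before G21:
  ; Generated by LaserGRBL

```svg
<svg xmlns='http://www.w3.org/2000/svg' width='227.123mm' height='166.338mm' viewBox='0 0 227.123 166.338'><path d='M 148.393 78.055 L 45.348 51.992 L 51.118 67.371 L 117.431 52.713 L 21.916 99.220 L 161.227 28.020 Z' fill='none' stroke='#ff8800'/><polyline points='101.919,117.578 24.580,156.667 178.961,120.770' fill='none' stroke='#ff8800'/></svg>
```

viewBox `0 0 227.123 166.338` with mm width/height → 1 unit = 1 mm. Flip: y_m = 166.338 − y_svg.

**Shape 1** — `<path>` closed polygon, stroke `#ff8800` → engrave (S220, F4638). Machine vertices: (148.393,88.283) → (45.348,114.346) → (51.118,98.967) → (117.431,113.625) → (21.916,67.118) → (161.227,138.318) → (148.393,88.283). Closed: final G1 returns to the first vertex.

**Shape 2** — `<polyline>` open polyline, stroke `#ff8800` → engrave (S220, F4638). Machine vertices: (101.919,48.760) → (24.580,9.671) → (178.961,45.568). Open path.

; Generated by LaserGRBL
G21
G90
G0 X148.393 Y88.283
M3 S220
G01 X45.348 Y114.346 F4638
G01 X51.118 Y98.967 F4638
G01 X117.431 Y113.625 F4638
G01 X21.916 Y67.118 F4638
G01 X161.227 Y138.318 F4638
G01 X148.393 Y88.283 F4638
M5
G0 X101.919 Y48.760
M3 S220
G01 X24.580 Y9.671 F4638
G01 X178.961 Y45.568 F4638
M5
G0 X0.000 Y0.000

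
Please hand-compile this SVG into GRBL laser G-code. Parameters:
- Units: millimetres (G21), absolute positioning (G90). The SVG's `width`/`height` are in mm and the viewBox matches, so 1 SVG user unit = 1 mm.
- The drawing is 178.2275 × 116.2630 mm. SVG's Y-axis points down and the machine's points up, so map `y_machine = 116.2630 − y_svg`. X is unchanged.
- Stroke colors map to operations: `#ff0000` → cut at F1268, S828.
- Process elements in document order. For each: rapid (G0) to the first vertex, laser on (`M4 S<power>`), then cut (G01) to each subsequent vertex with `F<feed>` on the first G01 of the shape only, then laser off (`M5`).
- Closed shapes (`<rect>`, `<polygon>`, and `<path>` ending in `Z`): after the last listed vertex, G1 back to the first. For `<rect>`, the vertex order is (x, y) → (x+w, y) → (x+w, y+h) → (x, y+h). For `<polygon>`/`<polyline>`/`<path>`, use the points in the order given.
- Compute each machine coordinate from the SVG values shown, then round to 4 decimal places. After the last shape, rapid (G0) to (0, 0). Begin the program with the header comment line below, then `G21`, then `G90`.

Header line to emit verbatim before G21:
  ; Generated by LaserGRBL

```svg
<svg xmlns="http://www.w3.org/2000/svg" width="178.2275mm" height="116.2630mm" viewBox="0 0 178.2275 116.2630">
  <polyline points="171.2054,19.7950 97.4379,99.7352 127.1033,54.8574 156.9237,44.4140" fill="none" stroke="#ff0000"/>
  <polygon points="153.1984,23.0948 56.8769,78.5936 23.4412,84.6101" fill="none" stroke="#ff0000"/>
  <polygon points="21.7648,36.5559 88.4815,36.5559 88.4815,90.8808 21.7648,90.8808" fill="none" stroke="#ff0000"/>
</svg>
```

; Generated by LaserGRBL
G21
G90
G0 X171.2054 Y96.4680
M4 S828
G01 X97.4379 Y16.5278 F1268
G01 X127.1033 Y61.4056
G01 X156.9237 Y71.8490
M5
G0 X153.1984 Y93.1682
M4 S828
G01 X56.8769 Y37.6694 F1268
G01 X23.4412 Y31.6529
G01 X153.1984 Y93.1682
M5
G0 X21.7648 Y79.7071
M4 S828
G01 X88.4815 Y79.7071 F1268
G01 X88.4815 Y25.3822
G01 X21.7648 Y25.3822
G01 X21.7648 Y79.7071
M5
G0 X0.0000 Y0.0000

1 u = 1 mm; y_m = 116.2630 − y.

[1] `<polyline>` open polyline, #ff0000→cut S828 F1268: (171.2054,96.4680) → (97.4379,16.5278) → (127.1033,61.4056) → (156.9237,71.8490)

[2] `<polygon>` closed polygon, #ff0000→cut S828 F1268: (153.1984,93.1682) → (56.8769,37.6694) → (23.4412,31.6529) → (153.1984,93.1682) (closed)

[3] `<polygon>` rectangle, #ff0000→cut S828 F1268: (21.7648,79.7071) → (88.4815,79.7071) → (88.4815,25.3822) → (21.7648,25.3822) → (21.7648,79.7071) (closed)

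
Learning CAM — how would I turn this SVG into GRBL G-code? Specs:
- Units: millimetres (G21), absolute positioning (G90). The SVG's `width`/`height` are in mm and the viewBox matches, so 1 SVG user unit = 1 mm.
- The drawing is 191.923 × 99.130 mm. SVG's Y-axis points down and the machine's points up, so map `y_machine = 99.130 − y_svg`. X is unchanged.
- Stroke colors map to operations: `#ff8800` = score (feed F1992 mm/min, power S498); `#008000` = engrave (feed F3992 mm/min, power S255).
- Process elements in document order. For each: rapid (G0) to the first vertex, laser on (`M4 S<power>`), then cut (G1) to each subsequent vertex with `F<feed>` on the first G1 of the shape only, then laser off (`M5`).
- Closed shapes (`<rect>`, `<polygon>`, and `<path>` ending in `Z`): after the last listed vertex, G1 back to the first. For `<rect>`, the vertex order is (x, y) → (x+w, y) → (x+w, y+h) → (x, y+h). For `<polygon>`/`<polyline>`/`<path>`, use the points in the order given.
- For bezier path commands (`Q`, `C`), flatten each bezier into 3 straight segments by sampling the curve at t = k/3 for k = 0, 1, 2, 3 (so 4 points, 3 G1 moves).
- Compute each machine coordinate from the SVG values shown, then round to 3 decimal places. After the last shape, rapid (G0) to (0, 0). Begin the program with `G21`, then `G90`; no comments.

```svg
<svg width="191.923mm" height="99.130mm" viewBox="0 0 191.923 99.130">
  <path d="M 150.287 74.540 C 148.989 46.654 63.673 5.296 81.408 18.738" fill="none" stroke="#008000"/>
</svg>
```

viewBox `0 0 191.923 99.130` with mm width/height → 1 unit = 1 mm. Flip: y_m = 99.130 − y_svg.

**Shape 1** — `<path>` cubic bezier, stroke `#008000` → engrave (S255, F3992). Control points (SVG): P0=(150.287,74.540), P1=(148.989,46.654), P2=(63.673,5.296), P3=(81.408,18.738); sampled at t=k/3. Machine vertices: (150.287,24.590) → (127.911,54.438) → (91.095,78.096) → (81.408,80.392). Open path.

G21
G90
G0 X150.287 Y24.590
M4 S255
G1 X127.911 Y54.438 F3992
G1 X91.095 Y78.096
G1 X81.408 Y80.392
M5
G0 X0.000 Y0.000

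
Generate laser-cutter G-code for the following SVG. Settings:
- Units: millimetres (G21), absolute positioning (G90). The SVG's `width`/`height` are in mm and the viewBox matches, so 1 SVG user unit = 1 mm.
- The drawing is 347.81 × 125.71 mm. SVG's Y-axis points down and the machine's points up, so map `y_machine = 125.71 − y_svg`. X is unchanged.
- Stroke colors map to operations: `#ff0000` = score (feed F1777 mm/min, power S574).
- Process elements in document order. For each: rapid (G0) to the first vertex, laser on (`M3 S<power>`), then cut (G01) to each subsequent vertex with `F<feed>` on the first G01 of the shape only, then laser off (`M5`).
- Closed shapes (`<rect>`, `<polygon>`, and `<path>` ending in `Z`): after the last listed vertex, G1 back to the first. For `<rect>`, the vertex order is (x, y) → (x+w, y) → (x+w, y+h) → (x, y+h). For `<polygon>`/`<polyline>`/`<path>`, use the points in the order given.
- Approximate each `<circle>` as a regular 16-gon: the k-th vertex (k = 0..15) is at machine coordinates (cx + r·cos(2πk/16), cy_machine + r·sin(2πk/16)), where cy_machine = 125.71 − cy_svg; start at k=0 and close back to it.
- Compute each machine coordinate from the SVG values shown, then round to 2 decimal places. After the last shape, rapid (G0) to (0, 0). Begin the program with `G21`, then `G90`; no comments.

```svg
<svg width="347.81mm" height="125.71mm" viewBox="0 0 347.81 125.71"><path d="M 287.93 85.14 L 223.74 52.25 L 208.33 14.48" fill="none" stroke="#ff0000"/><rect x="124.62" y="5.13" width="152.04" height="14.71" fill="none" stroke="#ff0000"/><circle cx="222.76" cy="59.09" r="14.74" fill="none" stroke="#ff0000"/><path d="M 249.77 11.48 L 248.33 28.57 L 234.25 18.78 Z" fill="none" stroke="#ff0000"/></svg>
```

1 u = 1 mm; y_m = 125.71 − y.

[1] `<path>` open polyline, #ff0000→score S574 F1777: (287.93,40.57) → (223.74,73.46) → (208.33,111.23)

[2] `<rect>` rectangle, #ff0000→score S574 F1777: (124.62,120.58) → (276.66,120.58) → (276.66,105.87) → (124.62,105.87) → (124.62,120.58) (closed)

[3] `<circle>` circle, #ff0000→score S574 F1777: (237.50,66.62) → (236.38,72.26) → (233.18,77.04) → (228.40,80.24) → (222.76,81.36) → (217.12,80.24) → (212.34,77.04) → (209.14,72.26) → (208.02,66.62) → (209.14,60.98) → (212.34,56.20) → (217.12,53.00) → (222.76,51.88) → (228.40,53.00) → (233.18,56.20) → (236.38,60.98) → (237.50,66.62) (closed)

[4] `<path>` regular polygon, #ff0000→score S574 F1777: (249.77,114.23) → (248.33,97.14) → (234.25,106.93) → (249.77,114.23) (closed)

G21
G90
G0 X287.93 Y40.57
M3 S574
G01 X223.74 Y73.46 F1777
G01 X208.33 Y111.23
M5
G0 X124.62 Y120.58
M3 S574
G01 X276.66 Y120.58 F1777
G01 X276.66 Y105.87
G01 X124.62 Y105.87
G01 X124.62 Y120.58
M5
G0 X237.50 Y66.62
M3 S574
G01 X236.38 Y72.26 F1777
G01 X233.18 Y77.04
G01 X228.40 Y80.24
G01 X222.76 Y81.36
G01 X217.12 Y80.24
G01 X212.34 Y77.04
G01 X209.14 Y72.26
G01 X208.02 Y66.62
G01 X209.14 Y60.98
G01 X212.34 Y56.20
G01 X217.12 Y53.00
G01 X222.76 Y51.88
G01 X228.40 Y53.00
G01 X233.18 Y56.20
G01 X236.38 Y60.98
G01 X237.50 Y66.62
M5
G0 X249.77 Y114.23
M3 S574
G01 X248.33 Y97.14 F1777
G01 X234.25 Y106.93
G01 X249.77 Y114.23
M5
G0 X0.00 Y0.00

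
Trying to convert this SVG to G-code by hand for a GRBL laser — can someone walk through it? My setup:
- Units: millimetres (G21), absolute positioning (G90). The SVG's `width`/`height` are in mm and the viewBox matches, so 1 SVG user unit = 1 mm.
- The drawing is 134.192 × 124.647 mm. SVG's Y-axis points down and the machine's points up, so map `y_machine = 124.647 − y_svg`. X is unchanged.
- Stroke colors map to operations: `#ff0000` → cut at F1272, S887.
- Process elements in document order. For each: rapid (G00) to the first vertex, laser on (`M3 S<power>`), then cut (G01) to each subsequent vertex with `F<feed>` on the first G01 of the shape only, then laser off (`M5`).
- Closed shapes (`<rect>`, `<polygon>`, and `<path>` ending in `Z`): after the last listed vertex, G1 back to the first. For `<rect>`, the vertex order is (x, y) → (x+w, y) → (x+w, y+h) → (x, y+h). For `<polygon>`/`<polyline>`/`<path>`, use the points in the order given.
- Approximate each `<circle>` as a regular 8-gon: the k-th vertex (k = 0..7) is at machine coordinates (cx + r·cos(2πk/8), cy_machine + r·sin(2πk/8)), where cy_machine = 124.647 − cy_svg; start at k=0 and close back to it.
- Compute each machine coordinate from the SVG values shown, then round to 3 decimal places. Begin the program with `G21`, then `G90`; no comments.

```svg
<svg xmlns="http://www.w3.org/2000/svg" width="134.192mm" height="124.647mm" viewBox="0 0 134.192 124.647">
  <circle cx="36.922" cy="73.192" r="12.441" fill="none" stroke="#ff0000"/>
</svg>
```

G21
G90
G00 X49.363 Y51.455
M3 S887
G01 X45.719 Y60.252 F1272
G01 X36.922 Y63.896
G01 X28.125 Y60.252
G01 X24.481 Y51.455
G01 X28.125 Y42.658
G01 X36.922 Y39.014
G01 X45.719 Y42.658
G01 X49.363 Y51.455
M5

viewBox `0 0 134.192 124.647` with mm width/height → 1 unit = 1 mm. Flip: y_m = 124.647 − y_svg.

**Shape 1** — `<circle>` circle, stroke `#ff0000` → cut (S887, F1272). Machine vertices: (49.363,51.455) → (45.719,60.252) → (36.922,63.896) → (28.125,60.252) → (24.481,51.455) → (28.125,42.658) → (36.922,39.014) → (45.719,42.658) → (49.363,51.455). Closed: final G1 returns to the first vertex.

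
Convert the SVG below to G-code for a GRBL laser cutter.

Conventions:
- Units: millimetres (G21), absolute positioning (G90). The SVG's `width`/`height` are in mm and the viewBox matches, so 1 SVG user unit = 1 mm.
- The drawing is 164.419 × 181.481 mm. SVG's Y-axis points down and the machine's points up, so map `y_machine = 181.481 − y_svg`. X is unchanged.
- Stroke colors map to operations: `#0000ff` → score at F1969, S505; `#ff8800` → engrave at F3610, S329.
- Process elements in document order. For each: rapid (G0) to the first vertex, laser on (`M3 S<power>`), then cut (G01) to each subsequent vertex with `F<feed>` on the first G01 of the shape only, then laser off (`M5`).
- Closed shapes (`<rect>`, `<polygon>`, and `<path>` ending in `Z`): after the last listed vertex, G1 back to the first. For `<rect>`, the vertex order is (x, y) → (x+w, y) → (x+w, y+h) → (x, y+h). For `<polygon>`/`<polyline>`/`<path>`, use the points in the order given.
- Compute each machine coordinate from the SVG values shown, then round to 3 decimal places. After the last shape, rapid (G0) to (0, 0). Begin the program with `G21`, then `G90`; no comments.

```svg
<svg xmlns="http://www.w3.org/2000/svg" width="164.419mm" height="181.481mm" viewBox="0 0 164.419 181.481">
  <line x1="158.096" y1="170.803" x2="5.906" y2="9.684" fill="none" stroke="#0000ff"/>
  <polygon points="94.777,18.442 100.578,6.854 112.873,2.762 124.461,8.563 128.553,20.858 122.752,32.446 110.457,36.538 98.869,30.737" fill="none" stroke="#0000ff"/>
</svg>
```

G21
G90
G0 X158.096 Y10.678
M3 S505
G01 X5.906 Y171.797 F1969
M5
G0 X94.777 Y163.039
M3 S505
G01 X100.578 Y174.627 F1969
G01 X112.873 Y178.719
G01 X124.461 Y172.918
G01 X128.553 Y160.623
G01 X122.752 Y149.035
G01 X110.457 Y144.943
G01 X98.869 Y150.744
G01 X94.777 Y163.039
M5
G0 X0.000 Y0.000

viewBox `0 0 164.419 181.481` with mm width/height → 1 unit = 1 mm. Flip: y_m = 181.481 − y_svg.

**Shape 1** — `<line>` line segment, stroke `#0000ff` → score (S505, F1969). Machine vertices: (158.096,10.678) → (5.906,171.797). Open path.

**Shape 2** — `<polygon>` regular polygon, stroke `#0000ff` → score (S505, F1969). Machine vertices: (94.777,163.039) → (100.578,174.627) → (112.873,178.719) → (124.461,172.918) → (128.553,160.623) → (122.752,149.035) → (110.457,144.943) → (98.869,150.744) → (94.777,163.039). Closed: final G1 returns to the first vertex.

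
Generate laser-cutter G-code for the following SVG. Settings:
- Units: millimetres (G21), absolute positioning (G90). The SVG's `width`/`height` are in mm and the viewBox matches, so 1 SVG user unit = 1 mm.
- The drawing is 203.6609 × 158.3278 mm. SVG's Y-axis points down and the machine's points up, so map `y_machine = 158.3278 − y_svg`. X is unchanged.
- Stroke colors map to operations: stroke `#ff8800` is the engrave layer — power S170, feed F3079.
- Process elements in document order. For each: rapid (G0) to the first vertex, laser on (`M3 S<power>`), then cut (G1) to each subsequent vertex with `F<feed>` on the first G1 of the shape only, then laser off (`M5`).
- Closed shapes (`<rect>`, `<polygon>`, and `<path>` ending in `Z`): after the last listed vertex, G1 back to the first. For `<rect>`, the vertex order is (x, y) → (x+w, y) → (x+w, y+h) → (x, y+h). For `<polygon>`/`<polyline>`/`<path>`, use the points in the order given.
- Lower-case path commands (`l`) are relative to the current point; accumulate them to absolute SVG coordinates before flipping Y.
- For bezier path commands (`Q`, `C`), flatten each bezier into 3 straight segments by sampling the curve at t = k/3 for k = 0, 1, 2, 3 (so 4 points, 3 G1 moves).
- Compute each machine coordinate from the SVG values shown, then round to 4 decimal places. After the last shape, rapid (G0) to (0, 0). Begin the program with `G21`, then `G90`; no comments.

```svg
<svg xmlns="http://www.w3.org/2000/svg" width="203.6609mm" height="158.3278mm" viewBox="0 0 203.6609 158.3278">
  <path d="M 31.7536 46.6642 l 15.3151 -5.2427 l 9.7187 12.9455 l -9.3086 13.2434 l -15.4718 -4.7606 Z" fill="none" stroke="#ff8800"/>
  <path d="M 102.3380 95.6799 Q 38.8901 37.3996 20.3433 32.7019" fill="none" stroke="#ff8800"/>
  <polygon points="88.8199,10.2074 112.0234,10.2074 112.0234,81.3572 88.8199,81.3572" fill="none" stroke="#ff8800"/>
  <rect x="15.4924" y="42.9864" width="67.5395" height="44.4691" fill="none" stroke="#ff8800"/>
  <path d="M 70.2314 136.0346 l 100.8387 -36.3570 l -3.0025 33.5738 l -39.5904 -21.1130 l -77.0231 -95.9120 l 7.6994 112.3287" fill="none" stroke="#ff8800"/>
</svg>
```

1 u = 1 mm; y_m = 158.3278 − y.

[1] `<path>` regular polygon, #ff8800→engrave S170 F3079: (31.7536,111.6636) → (47.0687,116.9063) → (56.7874,103.9608) → (47.4788,90.7174) → (32.0070,95.4780) → (31.7536,111.6636) (closed)

[2] `<path>` quadratic bezier, #ff8800→engrave S170 F3079: (102.3380,62.6479) → (65.0284,95.5478) → (37.6968,116.5405) → (20.3433,125.6259)

[3] `<polygon>` rectangle, #ff8800→engrave S170 F3079: (88.8199,148.1204) → (112.0234,148.1204) → (112.0234,76.9706) → (88.8199,76.9706) → (88.8199,148.1204) (closed)

[4] `<rect>` rectangle, #ff8800→engrave S170 F3079: (15.4924,115.3414) → (83.0319,115.3414) → (83.0319,70.8723) → (15.4924,70.8723) → (15.4924,115.3414) (closed)

[5] `<path>` open polyline, #ff8800→engrave S170 F3079: (70.2314,22.2932) → (171.0701,58.6502) → (168.0676,25.0764) → (128.4772,46.1894) → (51.4541,142.1014) → (59.1535,29.7727)

G21
G90
G0 X31.7536 Y111.6636
M3 S170
G1 X47.0687 Y116.9063 F3079
G1 X56.7874 Y103.9608
G1 X47.4788 Y90.7174
G1 X32.0070 Y95.4780
G1 X31.7536 Y111.6636
M5
G0 X102.3380 Y62.6479
M3 S170
G1 X65.0284 Y95.5478 F3079
G1 X37.6968 Y116.5405
G1 X20.3433 Y125.6259
M5
G0 X88.8199 Y148.1204
M3 S170
G1 X112.0234 Y148.1204 F3079
G1 X112.0234 Y76.9706
G1 X88.8199 Y76.9706
G1 X88.8199 Y148.1204
M5
G0 X15.4924 Y115.3414
M3 S170
G1 X83.0319 Y115.3414 F3079
G1 X83.0319 Y70.8723
G1 X15.4924 Y70.8723
G1 X15.4924 Y115.3414
M5
G0 X70.2314 Y22.2932
M3 S170
G1 X171.0701 Y58.6502 F3079
G1 X168.0676 Y25.0764
G1 X128.4772 Y46.1894
G1 X51.4541 Y142.1014
G1 X59.1535 Y29.7727
M5
G0 X0.0000 Y0.0000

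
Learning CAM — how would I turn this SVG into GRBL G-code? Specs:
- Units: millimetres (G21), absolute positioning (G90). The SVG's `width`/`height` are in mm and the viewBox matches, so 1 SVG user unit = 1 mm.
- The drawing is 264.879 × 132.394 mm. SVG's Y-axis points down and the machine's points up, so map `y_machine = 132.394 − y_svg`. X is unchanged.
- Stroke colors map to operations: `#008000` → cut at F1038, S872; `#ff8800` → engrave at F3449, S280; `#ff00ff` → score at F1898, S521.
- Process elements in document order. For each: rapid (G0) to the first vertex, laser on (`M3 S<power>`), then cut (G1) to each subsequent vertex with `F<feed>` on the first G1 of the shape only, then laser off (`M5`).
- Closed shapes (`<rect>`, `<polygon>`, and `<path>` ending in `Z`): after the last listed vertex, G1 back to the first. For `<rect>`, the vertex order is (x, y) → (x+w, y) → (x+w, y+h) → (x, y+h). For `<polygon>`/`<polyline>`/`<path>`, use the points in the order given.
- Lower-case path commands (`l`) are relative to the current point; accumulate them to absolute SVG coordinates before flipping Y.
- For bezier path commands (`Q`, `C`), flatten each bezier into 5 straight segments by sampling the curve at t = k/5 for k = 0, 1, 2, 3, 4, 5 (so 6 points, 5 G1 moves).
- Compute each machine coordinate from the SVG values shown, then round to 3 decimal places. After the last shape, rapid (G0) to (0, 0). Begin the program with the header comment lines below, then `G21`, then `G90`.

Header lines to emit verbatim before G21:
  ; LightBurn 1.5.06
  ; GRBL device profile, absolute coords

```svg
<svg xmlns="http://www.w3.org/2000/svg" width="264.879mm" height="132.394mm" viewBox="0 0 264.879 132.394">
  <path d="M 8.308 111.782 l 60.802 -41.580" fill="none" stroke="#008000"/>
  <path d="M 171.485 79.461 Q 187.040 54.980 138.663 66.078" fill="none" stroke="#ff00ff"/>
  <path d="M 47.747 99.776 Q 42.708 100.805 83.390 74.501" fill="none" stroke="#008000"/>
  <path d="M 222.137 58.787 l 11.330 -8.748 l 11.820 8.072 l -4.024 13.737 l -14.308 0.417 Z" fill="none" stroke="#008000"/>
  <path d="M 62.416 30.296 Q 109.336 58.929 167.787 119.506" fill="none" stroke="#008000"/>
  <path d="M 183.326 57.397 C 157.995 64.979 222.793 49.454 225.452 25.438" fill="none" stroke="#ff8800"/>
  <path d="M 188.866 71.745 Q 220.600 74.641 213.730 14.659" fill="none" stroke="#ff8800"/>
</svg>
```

; LightBurn 1.5.06
; GRBL device profile, absolute coords
G21
G90
G0 X8.308 Y20.612
M3 S872
G1 X69.110 Y62.192 F1038
M5
G0 X171.485 Y52.933
M3 S521
G1 X175.150 Y61.302 F1898
G1 X173.700 Y66.825
G1 X167.135 Y69.502
G1 X155.457 Y69.332
G1 X138.663 Y66.316
M5
G0 X47.747 Y32.618
M3 S872
G1 X47.560 Y33.300 F1038
G1 X51.031 Y36.168
G1 X58.160 Y41.223
G1 X68.946 Y48.465
G1 X83.390 Y57.893
M5
G0 X222.137 Y73.607
M3 S872
G1 X233.467 Y82.355 F1038
G1 X245.287 Y74.283
G1 X241.263 Y60.546
G1 X226.955 Y60.129
G1 X222.137 Y73.607
M5
G0 X62.416 Y102.098
M3 S872
G1 X81.645 Y89.367 F1038
G1 X101.797 Y74.081
G1 X122.871 Y56.239
G1 X144.868 Y35.841
G1 X167.787 Y12.888
M5
G0 X183.326 Y74.997
M3 S280
G1 X177.725 Y73.104 F3449
G1 X186.446 Y76.055
G1 X202.180 Y83.148
G1 X217.618 Y93.682
G1 X225.452 Y106.956
M5
G0 X188.866 Y60.649
M3 S280
G1 X200.015 Y62.006 F3449
G1 X208.077 Y68.393
G1 X213.049 Y79.810
G1 X214.934 Y96.257
G1 X213.730 Y117.735
M5
G0 X0.000 Y0.000

Since the viewBox matches the mm dimensions, user units are millimetres directly. The only transform is the Y-flip y_m = 132.394 − y_svg.

Shape 1 is a line segment drawn with `<path>`. Its stroke #008000 means cut at S872, F1038. After flipping Y the toolpath is (8.308,20.612) → (69.110,62.192).

Shape 2 is a quadratic bezier drawn with `<path>`. Its stroke #ff00ff means score at S521, F1898. After flipping Y the toolpath is (171.485,52.933) → (175.150,61.302) → (173.700,66.825) → (167.135,69.502) → (155.457,69.332) → (138.663,66.316).

Shape 3 is a quadratic bezier drawn with `<path>`. Its stroke #008000 means cut at S872, F1038. After flipping Y the toolpath is (47.747,32.618) → (47.560,33.300) → (51.031,36.168) → (58.160,41.223) → (68.946,48.465) → (83.390,57.893).

Shape 4 is a regular polygon drawn with `<path>`. Its stroke #008000 means cut at S872, F1038. After flipping Y the toolpath is (222.137,73.607) → (233.467,82.355) → (245.287,74.283) → (241.263,60.546) → (226.955,60.129) → (222.137,73.607), returning to the start.

Shape 5 is a quadratic bezier drawn with `<path>`. Its stroke #008000 means cut at S872, F1038. After flipping Y the toolpath is (62.416,102.098) → (81.645,89.367) → (101.797,74.081) → (122.871,56.239) → (144.868,35.841) → (167.787,12.888).

Shape 6 is a cubic bezier drawn with `<path>`. Its stroke #ff8800 means engrave at S280, F3449. After flipping Y the toolpath is (183.326,74.997) → (177.725,73.104) → (186.446,76.055) → (202.180,83.148) → (217.618,93.682) → (225.452,106.956).

Shape 7 is a quadratic bezier drawn with `<path>`. Its stroke #ff8800 means engrave at S280, F3449. After flipping Y the toolpath is (188.866,60.649) → (200.015,62.006) → (208.077,68.393) → (213.049,79.810) → (214.934,96.257) → (213.730,117.735).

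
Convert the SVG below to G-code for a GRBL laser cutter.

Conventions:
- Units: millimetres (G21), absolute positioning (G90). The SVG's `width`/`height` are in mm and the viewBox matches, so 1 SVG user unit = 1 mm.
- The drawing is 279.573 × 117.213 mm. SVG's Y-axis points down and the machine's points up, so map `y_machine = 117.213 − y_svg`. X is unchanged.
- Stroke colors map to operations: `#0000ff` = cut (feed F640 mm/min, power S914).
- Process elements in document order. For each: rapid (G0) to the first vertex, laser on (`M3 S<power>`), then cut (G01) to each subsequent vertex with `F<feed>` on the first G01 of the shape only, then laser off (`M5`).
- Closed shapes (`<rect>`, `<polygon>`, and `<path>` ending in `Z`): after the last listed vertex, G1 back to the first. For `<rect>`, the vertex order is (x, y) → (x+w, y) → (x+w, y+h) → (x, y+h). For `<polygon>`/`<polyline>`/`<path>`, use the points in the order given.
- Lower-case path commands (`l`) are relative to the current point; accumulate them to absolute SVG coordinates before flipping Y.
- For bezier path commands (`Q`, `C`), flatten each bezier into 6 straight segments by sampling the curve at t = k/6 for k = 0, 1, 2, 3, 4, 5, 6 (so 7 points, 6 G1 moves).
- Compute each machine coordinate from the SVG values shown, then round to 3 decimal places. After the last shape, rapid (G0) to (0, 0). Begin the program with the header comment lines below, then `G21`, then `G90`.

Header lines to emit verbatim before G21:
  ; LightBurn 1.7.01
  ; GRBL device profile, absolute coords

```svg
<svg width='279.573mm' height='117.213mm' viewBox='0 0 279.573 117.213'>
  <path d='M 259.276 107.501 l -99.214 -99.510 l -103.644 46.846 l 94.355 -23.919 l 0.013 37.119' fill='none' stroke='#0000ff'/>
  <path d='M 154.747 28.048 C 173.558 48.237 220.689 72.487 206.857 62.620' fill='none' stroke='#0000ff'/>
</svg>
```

; LightBurn 1.7.01
; GRBL device profile, absolute coords
G21
G90
G0 X259.276 Y9.712
M3 S914
G01 X160.062 Y109.222 F640
G01 X56.418 Y62.376
G01 X150.773 Y86.295
G01 X150.786 Y49.176
M5
G0 X154.747 Y89.165
M3 S914
G01 X166.099 Y78.909 F640
G01 X179.691 Y69.036
G01 X193.043 Y60.608
G01 X203.675 Y54.684
G01 X209.106 Y52.326
G01 X206.857 Y54.593
M5
G0 X0.000 Y0.000

Since the viewBox matches the mm dimensions, user units are millimetres directly. The only transform is the Y-flip y_m = 117.213 − y_svg.

Shape 1 is a open polyline drawn with `<path>`. Its stroke #0000ff means cut at S914, F640. After flipping Y the toolpath is (259.276,9.712) → (160.062,109.222) → (56.418,62.376) → (150.773,86.295) → (150.786,49.176).

Shape 2 is a cubic bezier drawn with `<path>`. Its stroke #0000ff means cut at S914, F640. After flipping Y the toolpath is (154.747,89.165) → (166.099,78.909) → (179.691,69.036) → (193.043,60.608) → (203.675,54.684) → (209.106,52.326) → (206.857,54.593).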